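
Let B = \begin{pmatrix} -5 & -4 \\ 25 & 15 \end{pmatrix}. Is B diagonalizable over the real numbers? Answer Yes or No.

No

Characteristic polynomial: p(λ) = λ^2 - 10λ + 25 = (λ - 5)^2.
λ = 5 has algebraic multiplicity 2; rank(B − 5I) = 1, so geometric multiplicity = 1.
Geometric multiplicity < algebraic multiplicity, so B is not diagonalizable.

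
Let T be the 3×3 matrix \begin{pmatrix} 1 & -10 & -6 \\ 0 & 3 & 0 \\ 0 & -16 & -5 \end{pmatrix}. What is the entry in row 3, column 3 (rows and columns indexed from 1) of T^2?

Characteristic polynomial: r^3 + r^2 - 17r + 15 = (r - 3)(r - 1)(r + 5), so the eigenvalues are -5, 1, 3.
r=3: eigenvector (1, 1, -2).
r=1: eigenvector (1, 0, 0).
r=-5: eigenvector (1, 0, 1).
P = [[1, 1, 1], [1, 0, 0], [-2, 0, 1]], D = diag(3, 1, -5), P⁻¹ = [[0, 1, 0], [1, -3, -1], [0, 2, 1]].
T² = P·diag(9, 1, 25)·P⁻¹ = [[1, 56, 24], [0, 9, 0], [0, 32, 25]].
The requested entry is 25.

25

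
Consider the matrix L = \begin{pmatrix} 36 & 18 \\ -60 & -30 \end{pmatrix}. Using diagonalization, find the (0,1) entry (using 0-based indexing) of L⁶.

Characteristic polynomial: t^2 - 6t = t(t - 6), so the eigenvalues are 0, 6.
t=6: eigenvector (3, -5).
t=0: eigenvector (1, -2).
P = [[3, 1], [-5, -2]], D = diag(6, 0), P⁻¹ = [[2, 1], [-5, -3]].
L⁶ = P·diag(46656, 0)·P⁻¹ = [[279936, 139968], [-466560, -233280]].
The requested entry is 139968.

139968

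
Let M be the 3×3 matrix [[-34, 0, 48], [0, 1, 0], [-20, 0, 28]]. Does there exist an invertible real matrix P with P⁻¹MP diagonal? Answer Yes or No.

Characteristic polynomial: p(r) = r^3 + 5r^2 + 2r - 8 = (r - 1)(r + 2)(r + 4).
All 3 eigenvalues are distinct, so M is diagonalizable.

Yes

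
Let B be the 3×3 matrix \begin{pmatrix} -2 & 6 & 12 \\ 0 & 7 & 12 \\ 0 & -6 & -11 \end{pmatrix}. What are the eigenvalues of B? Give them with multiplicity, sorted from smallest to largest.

Characteristic polynomial: p(s) = s^3 + 6s^2 + 3s - 10 = (s - 1)(s + 2)(s + 5).
Roots (with multiplicity): -5, -2, 1.

-5, -2, 1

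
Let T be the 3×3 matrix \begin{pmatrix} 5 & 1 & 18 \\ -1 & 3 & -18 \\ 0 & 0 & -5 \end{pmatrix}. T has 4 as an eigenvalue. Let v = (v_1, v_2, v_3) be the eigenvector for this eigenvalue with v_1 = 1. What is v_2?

-1

T − 4I = [[1, 1, 18], [-1, -1, -18], [0, 0, -9]].
Solving (T − 4I)v = 0 gives the eigenspace spanned by (1, -1, 0).
With v_1 = 1, v = (1, -1, 0), so v_2 = -1.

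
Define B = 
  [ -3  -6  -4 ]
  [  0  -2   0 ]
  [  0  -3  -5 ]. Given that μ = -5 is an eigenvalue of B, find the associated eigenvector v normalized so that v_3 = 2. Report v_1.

4

B + 5I = [[2, -6, -4], [0, 3, 0], [0, -3, 0]].
Solving (B + 5I)v = 0 gives the eigenspace spanned by (4, 0, 2).
With v_3 = 2, v = (4, 0, 2), so v_1 = 4.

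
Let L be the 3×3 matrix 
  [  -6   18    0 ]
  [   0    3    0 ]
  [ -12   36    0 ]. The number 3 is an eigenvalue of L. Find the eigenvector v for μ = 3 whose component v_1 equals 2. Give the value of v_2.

1

L − 3I = [[-9, 18, 0], [0, 0, 0], [-12, 36, -3]].
Solving (L − 3I)v = 0 gives the eigenspace spanned by (2, 1, 4).
With v_1 = 2, v = (2, 1, 4), so v_2 = 1.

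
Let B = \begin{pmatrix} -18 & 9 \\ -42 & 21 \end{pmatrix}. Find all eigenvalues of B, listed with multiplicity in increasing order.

Characteristic polynomial: p(t) = t^2 - 3t = t(t - 3).
Roots (with multiplicity): 0, 3.

0, 3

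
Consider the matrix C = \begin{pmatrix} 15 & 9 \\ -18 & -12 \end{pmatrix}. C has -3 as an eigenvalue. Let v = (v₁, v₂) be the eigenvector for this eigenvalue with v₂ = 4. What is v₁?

C + 3I = [[18, 9], [-18, -9]].
Solving (C + 3I)v = 0 gives the eigenspace spanned by (-2, 4).
With v₂ = 4, v = (-2, 4), so v₁ = -2.

-2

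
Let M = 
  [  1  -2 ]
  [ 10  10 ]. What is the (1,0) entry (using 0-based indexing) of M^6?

310310

Characteristic polynomial: r^2 - 11r + 30 = (r - 6)(r - 5), so the eigenvalues are 5, 6.
r=5: eigenvector (1, -2).
r=6: eigenvector (-2, 5).
P = [[1, -2], [-2, 5]], D = diag(5, 6), P⁻¹ = [[5, 2], [2, 1]].
M⁶ = P·diag(15625, 46656)·P⁻¹ = [[-108499, -62062], [310310, 170780]].
The requested entry is 310310.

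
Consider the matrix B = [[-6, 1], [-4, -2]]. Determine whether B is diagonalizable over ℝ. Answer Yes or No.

Characteristic polynomial: p(s) = s^2 + 8s + 16 = (s + 4)^2.
s = -4 has algebraic multiplicity 2; rank(B + 4I) = 1, so geometric multiplicity = 1.
Geometric multiplicity < algebraic multiplicity, so B is not diagonalizable.

No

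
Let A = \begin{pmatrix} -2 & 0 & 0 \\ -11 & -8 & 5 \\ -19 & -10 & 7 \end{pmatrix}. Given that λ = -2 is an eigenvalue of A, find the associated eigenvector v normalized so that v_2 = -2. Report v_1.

2

A + 2I = [[0, 0, 0], [-11, -6, 5], [-19, -10, 9]].
Solving (A + 2I)v = 0 gives the eigenspace spanned by (2, -2, 2).
With v_2 = -2, v = (2, -2, 2), so v_1 = 2.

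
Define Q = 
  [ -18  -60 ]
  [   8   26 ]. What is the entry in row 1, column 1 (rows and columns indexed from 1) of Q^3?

Characteristic polynomial: s^2 - 8s + 12 = (s - 6)(s - 2), so the eigenvalues are 2, 6.
s=6: eigenvector (-5, 2).
s=2: eigenvector (-3, 1).
P = [[-5, -3], [2, 1]], D = diag(6, 2), P⁻¹ = [[1, 3], [-2, -5]].
Q³ = P·diag(216, 8)·P⁻¹ = [[-1032, -3120], [416, 1256]].
The requested entry is -1032.

-1032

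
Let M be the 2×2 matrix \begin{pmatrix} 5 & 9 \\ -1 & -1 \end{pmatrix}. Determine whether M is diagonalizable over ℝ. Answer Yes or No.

No

Characteristic polynomial: p(λ) = λ^2 - 4λ + 4 = (λ - 2)^2.
λ = 2 has algebraic multiplicity 2; rank(M − 2I) = 1, so geometric multiplicity = 1.
Geometric multiplicity < algebraic multiplicity, so M is not diagonalizable.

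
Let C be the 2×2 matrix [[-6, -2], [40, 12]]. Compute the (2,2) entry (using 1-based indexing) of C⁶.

Characteristic polynomial: λ^2 - 6λ + 8 = (λ - 4)(λ - 2), so the eigenvalues are 2, 4.
λ=4: eigenvector (-1, 5).
λ=2: eigenvector (1, -4).
P = [[-1, 1], [5, -4]], D = diag(4, 2), P⁻¹ = [[4, 1], [5, 1]].
C⁶ = P·diag(4096, 64)·P⁻¹ = [[-16064, -4032], [80640, 20224]].
The requested entry is 20224.

20224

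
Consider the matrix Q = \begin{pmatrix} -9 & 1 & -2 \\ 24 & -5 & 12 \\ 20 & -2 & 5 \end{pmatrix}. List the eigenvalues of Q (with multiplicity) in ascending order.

-5, -5, 1

Characteristic polynomial: p(r) = r^3 + 9r^2 + 15r - 25 = (r - 1)(r + 5)^2.
Roots (with multiplicity): -5, -5, 1.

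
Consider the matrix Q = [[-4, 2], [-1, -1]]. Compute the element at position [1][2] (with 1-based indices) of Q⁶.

-1330

Characteristic polynomial: s^2 + 5s + 6 = (s + 2)(s + 3), so the eigenvalues are -3, -2.
s=-2: eigenvector (1, 1).
s=-3: eigenvector (-2, -1).
P = [[1, -2], [1, -1]], D = diag(-2, -3), P⁻¹ = [[-1, 2], [-1, 1]].
Q⁶ = P·diag(64, 729)·P⁻¹ = [[1394, -1330], [665, -601]].
The requested entry is -1330.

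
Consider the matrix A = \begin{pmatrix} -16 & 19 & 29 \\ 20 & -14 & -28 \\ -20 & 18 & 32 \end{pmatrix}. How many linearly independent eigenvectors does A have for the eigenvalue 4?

1

A − 4I = [[-20, 19, 29], [20, -18, -28], [-20, 18, 28]].
This matrix has rank 2, so its null space has dimension 3 − 2 = 1.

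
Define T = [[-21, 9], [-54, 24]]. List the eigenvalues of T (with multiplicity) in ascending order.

Characteristic polynomial: p(s) = s^2 - 3s - 18 = (s - 6)(s + 3).
Roots (with multiplicity): -3, 6.

-3, 6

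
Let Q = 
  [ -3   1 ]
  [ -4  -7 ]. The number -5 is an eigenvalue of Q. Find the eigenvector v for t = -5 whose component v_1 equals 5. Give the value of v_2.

-10

Q + 5I = [[2, 1], [-4, -2]].
Solving (Q + 5I)v = 0 gives the eigenspace spanned by (5, -10).
With v_1 = 5, v = (5, -10), so v_2 = -10.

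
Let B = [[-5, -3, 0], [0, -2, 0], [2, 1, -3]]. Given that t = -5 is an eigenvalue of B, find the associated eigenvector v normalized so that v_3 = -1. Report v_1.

1

B + 5I = [[0, -3, 0], [0, 3, 0], [2, 1, 2]].
Solving (B + 5I)v = 0 gives the eigenspace spanned by (1, 0, -1).
With v_3 = -1, v = (1, 0, -1), so v_1 = 1.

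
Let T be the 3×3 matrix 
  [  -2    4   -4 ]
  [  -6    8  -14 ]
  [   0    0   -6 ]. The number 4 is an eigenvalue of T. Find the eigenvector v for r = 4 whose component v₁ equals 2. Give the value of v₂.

3

T − 4I = [[-6, 4, -4], [-6, 4, -14], [0, 0, -10]].
Solving (T − 4I)v = 0 gives the eigenspace spanned by (2, 3, 0).
With v₁ = 2, v = (2, 3, 0), so v₂ = 3.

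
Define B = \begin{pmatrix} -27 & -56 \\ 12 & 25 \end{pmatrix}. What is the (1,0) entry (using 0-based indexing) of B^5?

732

Characteristic polynomial: t^2 + 2t - 3 = (t - 1)(t + 3), so the eigenvalues are -3, 1.
t=-3: eigenvector (7, -3).
t=1: eigenvector (-2, 1).
P = [[7, -2], [-3, 1]], D = diag(-3, 1), P⁻¹ = [[1, 2], [3, 7]].
B⁵ = P·diag(-243, 1)·P⁻¹ = [[-1707, -3416], [732, 1465]].
The requested entry is 732.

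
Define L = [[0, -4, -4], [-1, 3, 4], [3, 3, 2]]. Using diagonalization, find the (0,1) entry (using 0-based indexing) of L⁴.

-480

Characteristic polynomial: λ^3 - 5λ^2 + 2λ + 8 = (λ - 4)(λ - 2)(λ + 1), so the eigenvalues are -1, 2, 4.
λ=4: eigenvector (1, -1, 0).
λ=2: eigenvector (2, -2, 1).
λ=-1: eigenvector (0, 1, -1).
P = [[1, 2, 0], [-1, -2, 1], [0, 1, -1]], D = diag(4, 2, -1), P⁻¹ = [[-1, -2, -2], [1, 1, 1], [1, 1, 0]].
L⁴ = P·diag(256, 16, 1)·P⁻¹ = [[-224, -480, -480], [225, 481, 480], [15, 15, 16]].
The requested entry is -480.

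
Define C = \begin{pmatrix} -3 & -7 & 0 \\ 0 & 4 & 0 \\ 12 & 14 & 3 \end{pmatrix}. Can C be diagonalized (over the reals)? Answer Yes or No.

Characteristic polynomial: p(s) = s^3 - 4s^2 - 9s + 36 = (s - 4)(s - 3)(s + 3).
All 3 eigenvalues are distinct, so C is diagonalizable.

Yes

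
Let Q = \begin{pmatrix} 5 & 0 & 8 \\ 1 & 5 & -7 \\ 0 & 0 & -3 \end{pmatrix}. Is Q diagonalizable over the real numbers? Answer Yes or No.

No

Characteristic polynomial: p(t) = t^3 - 7t^2 - 5t + 75 = (t - 5)^2(t + 3).
t = 5 has algebraic multiplicity 2; rank(Q − 5I) = 2, so geometric multiplicity = 1.
Geometric multiplicity < algebraic multiplicity, so Q is not diagonalizable.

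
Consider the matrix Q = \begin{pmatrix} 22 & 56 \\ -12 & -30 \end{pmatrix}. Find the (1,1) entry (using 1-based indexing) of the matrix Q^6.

Characteristic polynomial: t^2 + 8t + 12 = (t + 2)(t + 6), so the eigenvalues are -6, -2.
t=-2: eigenvector (7, -3).
t=-6: eigenvector (-2, 1).
P = [[7, -2], [-3, 1]], D = diag(-2, -6), P⁻¹ = [[1, 2], [3, 7]].
Q⁶ = P·diag(64, 46656)·P⁻¹ = [[-279488, -652288], [139776, 326208]].
The requested entry is -279488.

-279488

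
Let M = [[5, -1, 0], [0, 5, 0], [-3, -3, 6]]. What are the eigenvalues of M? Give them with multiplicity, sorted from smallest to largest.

5, 5, 6

Characteristic polynomial: p(λ) = λ^3 - 16λ^2 + 85λ - 150 = (λ - 6)(λ - 5)^2.
Roots (with multiplicity): 5, 5, 6.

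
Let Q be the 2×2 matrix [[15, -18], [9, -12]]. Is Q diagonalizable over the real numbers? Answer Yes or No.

Characteristic polynomial: p(r) = r^2 - 3r - 18 = (r - 6)(r + 3).
All 2 eigenvalues are distinct, so Q is diagonalizable.

Yes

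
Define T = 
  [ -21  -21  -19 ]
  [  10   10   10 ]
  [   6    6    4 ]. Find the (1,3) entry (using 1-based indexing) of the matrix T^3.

-601

Characteristic polynomial: s^3 + 7s^2 + 10s = s(s + 2)(s + 5), so the eigenvalues are -5, -2, 0.
s=-5: eigenvector (5, -2, -2).
s=-2: eigenvector (-1, 0, 1).
s=0: eigenvector (-1, 1, 0).
P = [[5, -1, -1], [-2, 0, 1], [-2, 1, 0]], D = diag(-5, -2, 0), P⁻¹ = [[1, 1, 1], [2, 2, 3], [2, 3, 2]].
T³ = P·diag(-125, -8, 0)·P⁻¹ = [[-609, -609, -601], [250, 250, 250], [234, 234, 226]].
The requested entry is -601.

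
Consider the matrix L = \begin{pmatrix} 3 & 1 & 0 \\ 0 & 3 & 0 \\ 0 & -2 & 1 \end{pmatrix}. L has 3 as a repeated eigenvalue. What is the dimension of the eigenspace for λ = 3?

1

L − 3I = [[0, 1, 0], [0, 0, 0], [0, -2, -2]].
This matrix has rank 2, so its null space has dimension 3 − 2 = 1.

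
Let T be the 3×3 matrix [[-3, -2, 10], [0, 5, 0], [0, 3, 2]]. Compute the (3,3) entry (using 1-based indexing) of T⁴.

Characteristic polynomial: r^3 - 4r^2 - 11r + 30 = (r - 5)(r - 2)(r + 3), so the eigenvalues are -3, 2, 5.
r=-3: eigenvector (1, 0, 0).
r=5: eigenvector (1, 1, 1).
r=2: eigenvector (2, 0, 1).
P = [[1, 1, 2], [0, 1, 0], [0, 1, 1]], D = diag(-3, 5, 2), P⁻¹ = [[1, 1, -2], [0, 1, 0], [0, -1, 1]].
T⁴ = P·diag(81, 625, 16)·P⁻¹ = [[81, 674, -130], [0, 625, 0], [0, 609, 16]].
The requested entry is 16.

16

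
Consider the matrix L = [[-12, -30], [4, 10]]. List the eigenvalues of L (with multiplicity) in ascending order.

Characteristic polynomial: p(λ) = λ^2 + 2λ = λ(λ + 2).
Roots (with multiplicity): -2, 0.

-2, 0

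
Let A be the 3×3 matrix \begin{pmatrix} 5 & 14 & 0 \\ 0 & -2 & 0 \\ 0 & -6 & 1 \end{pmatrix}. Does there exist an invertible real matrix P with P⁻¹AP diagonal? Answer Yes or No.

Yes

Characteristic polynomial: p(λ) = λ^3 - 4λ^2 - 7λ + 10 = (λ - 5)(λ - 1)(λ + 2).
All 3 eigenvalues are distinct, so A is diagonalizable.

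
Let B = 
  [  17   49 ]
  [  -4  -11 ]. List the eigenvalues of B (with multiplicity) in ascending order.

Characteristic polynomial: p(s) = s^2 - 6s + 9 = (s - 3)^2.
Roots (with multiplicity): 3, 3.

3, 3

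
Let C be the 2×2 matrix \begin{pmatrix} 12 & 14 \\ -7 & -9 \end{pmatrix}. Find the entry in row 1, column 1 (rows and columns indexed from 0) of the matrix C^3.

Characteristic polynomial: μ^2 - 3μ - 10 = (μ - 5)(μ + 2), so the eigenvalues are -2, 5.
μ=-2: eigenvector (1, -1).
μ=5: eigenvector (2, -1).
P = [[1, 2], [-1, -1]], D = diag(-2, 5), P⁻¹ = [[-1, -2], [1, 1]].
C³ = P·diag(-8, 125)·P⁻¹ = [[258, 266], [-133, -141]].
The requested entry is -141.

-141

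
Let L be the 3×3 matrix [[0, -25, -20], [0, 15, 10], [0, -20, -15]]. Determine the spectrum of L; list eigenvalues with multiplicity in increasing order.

Characteristic polynomial: p(μ) = μ^3 - 25μ = μ(μ - 5)(μ + 5).
Roots (with multiplicity): -5, 0, 5.

-5, 0, 5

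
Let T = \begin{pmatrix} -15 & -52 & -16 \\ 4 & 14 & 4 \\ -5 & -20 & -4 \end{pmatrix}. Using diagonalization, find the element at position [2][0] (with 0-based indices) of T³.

-65

Characteristic polynomial: μ^3 + 5μ^2 + 2μ - 8 = (μ - 1)(μ + 2)(μ + 4), so the eigenvalues are -4, -2, 1.
μ=1: eigenvector (1, 0, -1).
μ=-2: eigenvector (-4, 1, 0).
μ=-4: eigenvector (8, -2, 1).
P = [[1, -4, 8], [0, 1, -2], [-1, 0, 1]], D = diag(1, -2, -4), P⁻¹ = [[1, 4, 0], [2, 9, 2], [1, 4, 1]].
T³ = P·diag(1, -8, -64)·P⁻¹ = [[-447, -1756, -448], [112, 440, 112], [-65, -260, -64]].
The requested entry is -65.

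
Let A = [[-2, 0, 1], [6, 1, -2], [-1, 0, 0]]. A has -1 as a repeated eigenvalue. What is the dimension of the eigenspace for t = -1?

1

A + 1I = [[-1, 0, 1], [6, 2, -2], [-1, 0, 1]].
This matrix has rank 2, so its null space has dimension 3 − 2 = 1.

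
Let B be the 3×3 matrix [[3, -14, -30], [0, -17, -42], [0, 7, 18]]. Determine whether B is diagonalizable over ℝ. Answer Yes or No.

Characteristic polynomial: p(t) = t^3 - 4t^2 - 9t + 36 = (t - 4)(t - 3)(t + 3).
All 3 eigenvalues are distinct, so B is diagonalizable.

Yes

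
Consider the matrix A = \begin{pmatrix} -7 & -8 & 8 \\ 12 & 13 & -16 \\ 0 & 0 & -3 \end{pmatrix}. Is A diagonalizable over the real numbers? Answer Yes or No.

Yes

Characteristic polynomial: p(μ) = μ^3 - 3μ^2 - 13μ + 15 = (μ - 5)(μ - 1)(μ + 3).
All 3 eigenvalues are distinct, so A is diagonalizable.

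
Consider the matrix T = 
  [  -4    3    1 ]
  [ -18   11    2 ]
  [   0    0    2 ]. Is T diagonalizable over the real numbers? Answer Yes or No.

Characteristic polynomial: p(s) = s^3 - 9s^2 + 24s - 20 = (s - 5)(s - 2)^2.
s = 2 has algebraic multiplicity 2; rank(T − 2I) = 2, so geometric multiplicity = 1.
Geometric multiplicity < algebraic multiplicity, so T is not diagonalizable.

No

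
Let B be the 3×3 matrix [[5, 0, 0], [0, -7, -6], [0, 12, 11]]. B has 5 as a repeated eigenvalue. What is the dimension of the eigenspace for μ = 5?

B − 5I = [[0, 0, 0], [0, -12, -6], [0, 12, 6]].
This matrix has rank 1, so its null space has dimension 3 − 1 = 2.

2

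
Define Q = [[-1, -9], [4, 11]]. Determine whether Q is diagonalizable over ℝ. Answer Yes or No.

No

Characteristic polynomial: p(s) = s^2 - 10s + 25 = (s - 5)^2.
s = 5 has algebraic multiplicity 2; rank(Q − 5I) = 1, so geometric multiplicity = 1.
Geometric multiplicity < algebraic multiplicity, so Q is not diagonalizable.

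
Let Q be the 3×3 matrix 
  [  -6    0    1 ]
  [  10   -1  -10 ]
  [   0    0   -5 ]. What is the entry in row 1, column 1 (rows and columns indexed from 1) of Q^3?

Characteristic polynomial: λ^3 + 12λ^2 + 41λ + 30 = (λ + 1)(λ + 5)(λ + 6), so the eigenvalues are -6, -5, -1.
λ=-5: eigenvector (1, 0, 1).
λ=-1: eigenvector (0, -1, 0).
λ=-6: eigenvector (-1, 2, 0).
P = [[1, 0, -1], [0, -1, 2], [1, 0, 0]], D = diag(-5, -1, -6), P⁻¹ = [[0, 0, 1], [-2, -1, 2], [-1, 0, 1]].
Q³ = P·diag(-125, -1, -216)·P⁻¹ = [[-216, 0, 91], [430, -1, -430], [0, 0, -125]].
The requested entry is -216.

-216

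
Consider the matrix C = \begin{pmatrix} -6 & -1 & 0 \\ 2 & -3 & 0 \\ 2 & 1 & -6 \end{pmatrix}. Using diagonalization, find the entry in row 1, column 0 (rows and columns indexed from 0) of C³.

122

Characteristic polynomial: s^3 + 15s^2 + 74s + 120 = (s + 4)(s + 5)(s + 6), so the eigenvalues are -6, -5, -4.
s=-5: eigenvector (1, -1, 1).
s=-6: eigenvector (0, 0, -1).
s=-4: eigenvector (1, -2, 0).
P = [[1, 0, 1], [-1, 0, -2], [1, -1, 0]], D = diag(-5, -6, -4), P⁻¹ = [[2, 1, 0], [2, 1, -1], [-1, -1, 0]].
C³ = P·diag(-125, -216, -64)·P⁻¹ = [[-186, -61, 0], [122, -3, 0], [182, 91, -216]].
The requested entry is 122.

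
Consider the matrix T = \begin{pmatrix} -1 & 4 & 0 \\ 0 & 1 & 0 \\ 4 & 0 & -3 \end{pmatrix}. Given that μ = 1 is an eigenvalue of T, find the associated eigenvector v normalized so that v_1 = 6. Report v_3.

6

T − 1I = [[-2, 4, 0], [0, 0, 0], [4, 0, -4]].
Solving (T − 1I)v = 0 gives the eigenspace spanned by (6, 3, 6).
With v_1 = 6, v = (6, 3, 6), so v_3 = 6.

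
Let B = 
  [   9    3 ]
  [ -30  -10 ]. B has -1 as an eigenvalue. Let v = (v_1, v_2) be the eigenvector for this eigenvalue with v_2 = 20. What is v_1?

B + 1I = [[10, 3], [-30, -9]].
Solving (B + 1I)v = 0 gives the eigenspace spanned by (-6, 20).
With v_2 = 20, v = (-6, 20), so v_1 = -6.

-6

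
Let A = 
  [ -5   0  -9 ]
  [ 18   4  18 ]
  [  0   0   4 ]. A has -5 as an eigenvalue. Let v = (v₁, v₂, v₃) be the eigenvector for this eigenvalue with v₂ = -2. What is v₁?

1

A + 5I = [[0, 0, -9], [18, 9, 18], [0, 0, 9]].
Solving (A + 5I)v = 0 gives the eigenspace spanned by (1, -2, 0).
With v₂ = -2, v = (1, -2, 0), so v₁ = 1.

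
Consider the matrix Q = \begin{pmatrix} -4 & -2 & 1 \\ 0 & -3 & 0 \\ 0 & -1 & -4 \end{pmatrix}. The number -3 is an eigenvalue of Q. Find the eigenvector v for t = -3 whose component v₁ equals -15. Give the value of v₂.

Q + 3I = [[-1, -2, 1], [0, 0, 0], [0, -1, -1]].
Solving (Q + 3I)v = 0 gives the eigenspace spanned by (-15, 5, -5).
With v₁ = -15, v = (-15, 5, -5), so v₂ = 5.

5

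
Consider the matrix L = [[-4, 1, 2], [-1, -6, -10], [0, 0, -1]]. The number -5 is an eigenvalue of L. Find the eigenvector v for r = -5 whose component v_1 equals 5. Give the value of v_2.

L + 5I = [[1, 1, 2], [-1, -1, -10], [0, 0, 4]].
Solving (L + 5I)v = 0 gives the eigenspace spanned by (5, -5, 0).
With v_1 = 5, v = (5, -5, 0), so v_2 = -5.

-5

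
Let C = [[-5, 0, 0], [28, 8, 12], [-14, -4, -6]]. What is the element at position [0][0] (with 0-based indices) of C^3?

-125

Characteristic polynomial: s^3 + 3s^2 - 10s = s(s - 2)(s + 5), so the eigenvalues are -5, 0, 2.
s=-5: eigenvector (1, -4, 2).
s=0: eigenvector (0, -3, 2).
s=2: eigenvector (0, -2, 1).
P = [[1, 0, 0], [-4, -3, -2], [2, 2, 1]], D = diag(-5, 0, 2), P⁻¹ = [[1, 0, 0], [0, 1, 2], [-2, -2, -3]].
C³ = P·diag(-125, 0, 8)·P⁻¹ = [[-125, 0, 0], [532, 32, 48], [-266, -16, -24]].
The requested entry is -125.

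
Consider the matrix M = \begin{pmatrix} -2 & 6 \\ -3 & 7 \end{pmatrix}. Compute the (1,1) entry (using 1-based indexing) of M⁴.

-254

Characteristic polynomial: r^2 - 5r + 4 = (r - 4)(r - 1), so the eigenvalues are 1, 4.
r=4: eigenvector (1, 1).
r=1: eigenvector (2, 1).
P = [[1, 2], [1, 1]], D = diag(4, 1), P⁻¹ = [[-1, 2], [1, -1]].
M⁴ = P·diag(256, 1)·P⁻¹ = [[-254, 510], [-255, 511]].
The requested entry is -254.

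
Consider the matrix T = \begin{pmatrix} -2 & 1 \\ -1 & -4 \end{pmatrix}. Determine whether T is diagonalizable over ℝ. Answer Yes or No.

Characteristic polynomial: p(λ) = λ^2 + 6λ + 9 = (λ + 3)^2.
λ = -3 has algebraic multiplicity 2; rank(T + 3I) = 1, so geometric multiplicity = 1.
Geometric multiplicity < algebraic multiplicity, so T is not diagonalizable.

No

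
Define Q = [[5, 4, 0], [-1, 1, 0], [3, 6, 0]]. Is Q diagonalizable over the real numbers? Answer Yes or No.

No

Characteristic polynomial: p(r) = r^3 - 6r^2 + 9r = r(r - 3)^2.
r = 3 has algebraic multiplicity 2; rank(Q − 3I) = 2, so geometric multiplicity = 1.
Geometric multiplicity < algebraic multiplicity, so Q is not diagonalizable.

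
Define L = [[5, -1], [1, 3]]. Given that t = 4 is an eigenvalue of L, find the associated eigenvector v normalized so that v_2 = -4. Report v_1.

L − 4I = [[1, -1], [1, -1]].
Solving (L − 4I)v = 0 gives the eigenspace spanned by (-4, -4).
With v_2 = -4, v = (-4, -4), so v_1 = -4.

-4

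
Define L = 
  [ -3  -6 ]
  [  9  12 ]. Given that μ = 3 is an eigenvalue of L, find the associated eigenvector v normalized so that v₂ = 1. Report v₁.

-1

L − 3I = [[-6, -6], [9, 9]].
Solving (L − 3I)v = 0 gives the eigenspace spanned by (-1, 1).
With v₂ = 1, v = (-1, 1), so v₁ = -1.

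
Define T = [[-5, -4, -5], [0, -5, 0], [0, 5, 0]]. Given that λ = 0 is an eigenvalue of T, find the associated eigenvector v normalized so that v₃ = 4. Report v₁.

T = [[-5, -4, -5], [0, -5, 0], [0, 5, 0]].
Solving (T)v = 0 gives the eigenspace spanned by (-4, 0, 4).
With v₃ = 4, v = (-4, 0, 4), so v₁ = -4.

-4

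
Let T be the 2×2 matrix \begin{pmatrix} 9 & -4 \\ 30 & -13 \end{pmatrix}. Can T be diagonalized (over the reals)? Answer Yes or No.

Characteristic polynomial: p(μ) = μ^2 + 4μ + 3 = (μ + 1)(μ + 3).
All 2 eigenvalues are distinct, so T is diagonalizable.

Yes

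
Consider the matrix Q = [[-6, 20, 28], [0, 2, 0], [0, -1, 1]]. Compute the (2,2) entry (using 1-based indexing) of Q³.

8

Characteristic polynomial: r^3 + 3r^2 - 16r + 12 = (r - 2)(r - 1)(r + 6), so the eigenvalues are -6, 1, 2.
r=-6: eigenvector (1, 0, 0).
r=2: eigenvector (-1, 1, -1).
r=1: eigenvector (4, 0, 1).
P = [[1, -1, 4], [0, 1, 0], [0, -1, 1]], D = diag(-6, 2, 1), P⁻¹ = [[1, -3, -4], [0, 1, 0], [0, 1, 1]].
Q³ = P·diag(-216, 8, 1)·P⁻¹ = [[-216, 644, 868], [0, 8, 0], [0, -7, 1]].
The requested entry is 8.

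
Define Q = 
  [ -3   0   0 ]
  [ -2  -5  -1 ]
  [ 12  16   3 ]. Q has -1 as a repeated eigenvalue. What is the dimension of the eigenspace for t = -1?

1

Q + 1I = [[-2, 0, 0], [-2, -4, -1], [12, 16, 4]].
This matrix has rank 2, so its null space has dimension 3 − 2 = 1.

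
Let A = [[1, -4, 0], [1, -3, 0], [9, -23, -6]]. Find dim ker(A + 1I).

1

A + 1I = [[2, -4, 0], [1, -2, 0], [9, -23, -5]].
This matrix has rank 2, so its null space has dimension 3 − 2 = 1.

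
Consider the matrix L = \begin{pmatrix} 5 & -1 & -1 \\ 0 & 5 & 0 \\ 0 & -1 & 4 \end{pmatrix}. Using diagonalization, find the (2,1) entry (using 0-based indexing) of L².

Characteristic polynomial: t^3 - 14t^2 + 65t - 100 = (t - 5)^2(t - 4), so the eigenvalues are 4, 5, 5.
t=4: eigenvector (1, 0, 1).
t=5: eigenvector (-1, 1, -1).
t=5: eigenvector (2, -3, 3).
P = [[1, -1, 2], [0, 1, -3], [1, -1, 3]], D = diag(4, 5, 5), P⁻¹ = [[0, 1, 1], [-3, 1, 3], [-1, 0, 1]].
L² = P·diag(16, 25, 25)·P⁻¹ = [[25, -9, -9], [0, 25, 0], [0, -9, 16]].
The requested entry is -9.

-9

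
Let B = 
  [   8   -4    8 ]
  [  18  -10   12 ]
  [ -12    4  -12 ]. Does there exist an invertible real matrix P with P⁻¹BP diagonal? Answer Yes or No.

Yes

Characteristic polynomial: p(t) = t^3 + 14t^2 + 64t + 96 = (t + 4)^2(t + 6).
t = -4 has algebraic multiplicity 2; rank(B + 4I) = 1, so geometric multiplicity = 2.
Every eigenvalue has geometric = algebraic multiplicity, so B is diagonalizable.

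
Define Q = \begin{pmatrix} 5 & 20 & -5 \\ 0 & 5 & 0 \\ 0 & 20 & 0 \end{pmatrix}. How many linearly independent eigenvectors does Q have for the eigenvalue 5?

2

Q − 5I = [[0, 20, -5], [0, 0, 0], [0, 20, -5]].
This matrix has rank 1, so its null space has dimension 3 − 1 = 2.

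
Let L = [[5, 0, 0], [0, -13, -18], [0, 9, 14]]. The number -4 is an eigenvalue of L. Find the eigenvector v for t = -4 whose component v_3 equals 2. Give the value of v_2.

-4

L + 4I = [[9, 0, 0], [0, -9, -18], [0, 9, 18]].
Solving (L + 4I)v = 0 gives the eigenspace spanned by (0, -4, 2).
With v_3 = 2, v = (0, -4, 2), so v_2 = -4.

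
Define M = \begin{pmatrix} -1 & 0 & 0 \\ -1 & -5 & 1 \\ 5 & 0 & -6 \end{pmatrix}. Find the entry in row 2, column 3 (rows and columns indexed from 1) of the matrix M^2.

Characteristic polynomial: t^3 + 12t^2 + 41t + 30 = (t + 1)(t + 5)(t + 6), so the eigenvalues are -6, -5, -1.
t=-1: eigenvector (1, 0, 1).
t=-6: eigenvector (0, -1, 1).
t=-5: eigenvector (0, 1, 0).
P = [[1, 0, 0], [0, -1, 1], [1, 1, 0]], D = diag(-1, -6, -5), P⁻¹ = [[1, 0, 0], [-1, 0, 1], [-1, 1, 1]].
M² = P·diag(1, 36, 25)·P⁻¹ = [[1, 0, 0], [11, 25, -11], [-35, 0, 36]].
The requested entry is -11.

-11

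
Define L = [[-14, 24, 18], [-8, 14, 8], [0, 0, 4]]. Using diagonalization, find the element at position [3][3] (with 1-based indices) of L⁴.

Characteristic polynomial: s^3 - 4s^2 - 4s + 16 = (s - 4)(s - 2)(s + 2), so the eigenvalues are -2, 2, 4.
s=2: eigenvector (-3, -2, 0).
s=-2: eigenvector (2, 1, 0).
s=4: eigenvector (1, 0, 1).
P = [[-3, 2, 1], [-2, 1, 0], [0, 0, 1]], D = diag(2, -2, 4), P⁻¹ = [[1, -2, -1], [2, -3, -2], [0, 0, 1]].
L⁴ = P·diag(16, 16, 256)·P⁻¹ = [[16, 0, 240], [0, 16, 0], [0, 0, 256]].
The requested entry is 256.

256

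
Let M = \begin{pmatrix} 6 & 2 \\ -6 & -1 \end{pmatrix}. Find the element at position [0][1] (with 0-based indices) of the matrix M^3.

38

Characteristic polynomial: s^2 - 5s + 6 = (s - 3)(s - 2), so the eigenvalues are 2, 3.
s=3: eigenvector (2, -3).
s=2: eigenvector (1, -2).
P = [[2, 1], [-3, -2]], D = diag(3, 2), P⁻¹ = [[2, 1], [-3, -2]].
M³ = P·diag(27, 8)·P⁻¹ = [[84, 38], [-114, -49]].
The requested entry is 38.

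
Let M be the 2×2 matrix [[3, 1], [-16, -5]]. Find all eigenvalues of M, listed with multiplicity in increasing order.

-1, -1

Characteristic polynomial: p(s) = s^2 + 2s + 1 = (s + 1)^2.
Roots (with multiplicity): -1, -1.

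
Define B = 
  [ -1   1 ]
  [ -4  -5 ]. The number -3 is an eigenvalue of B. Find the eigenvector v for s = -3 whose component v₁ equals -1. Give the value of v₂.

2

B + 3I = [[2, 1], [-4, -2]].
Solving (B + 3I)v = 0 gives the eigenspace spanned by (-1, 2).
With v₁ = -1, v = (-1, 2), so v₂ = 2.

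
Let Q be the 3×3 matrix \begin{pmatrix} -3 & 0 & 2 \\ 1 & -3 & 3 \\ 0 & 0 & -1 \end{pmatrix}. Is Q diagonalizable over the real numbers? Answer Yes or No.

Characteristic polynomial: p(r) = r^3 + 7r^2 + 15r + 9 = (r + 1)(r + 3)^2.
r = -3 has algebraic multiplicity 2; rank(Q + 3I) = 2, so geometric multiplicity = 1.
Geometric multiplicity < algebraic multiplicity, so Q is not diagonalizable.

No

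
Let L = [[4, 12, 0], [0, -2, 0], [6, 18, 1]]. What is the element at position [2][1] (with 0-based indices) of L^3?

270

Characteristic polynomial: r^3 - 3r^2 - 6r + 8 = (r - 4)(r - 1)(r + 2), so the eigenvalues are -2, 1, 4.
r=4: eigenvector (1, 0, 2).
r=-2: eigenvector (-2, 1, -2).
r=1: eigenvector (0, 0, 1).
P = [[1, -2, 0], [0, 1, 0], [2, -2, 1]], D = diag(4, -2, 1), P⁻¹ = [[1, 2, 0], [0, 1, 0], [-2, -2, 1]].
L³ = P·diag(64, -8, 1)·P⁻¹ = [[64, 144, 0], [0, -8, 0], [126, 270, 1]].
The requested entry is 270.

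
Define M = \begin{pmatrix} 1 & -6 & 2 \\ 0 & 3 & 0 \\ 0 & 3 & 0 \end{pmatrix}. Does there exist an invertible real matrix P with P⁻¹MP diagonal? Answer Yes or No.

Characteristic polynomial: p(μ) = μ^3 - 4μ^2 + 3μ = μ(μ - 3)(μ - 1).
All 3 eigenvalues are distinct, so M is diagonalizable.

Yes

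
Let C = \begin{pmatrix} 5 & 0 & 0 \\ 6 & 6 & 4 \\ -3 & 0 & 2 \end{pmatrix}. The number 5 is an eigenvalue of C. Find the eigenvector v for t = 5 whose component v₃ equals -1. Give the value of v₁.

1

C − 5I = [[0, 0, 0], [6, 1, 4], [-3, 0, -3]].
Solving (C − 5I)v = 0 gives the eigenspace spanned by (1, -2, -1).
With v₃ = -1, v = (1, -2, -1), so v₁ = 1.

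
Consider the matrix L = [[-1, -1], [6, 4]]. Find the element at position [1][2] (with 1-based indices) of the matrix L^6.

Characteristic polynomial: μ^2 - 3μ + 2 = (μ - 2)(μ - 1), so the eigenvalues are 1, 2.
μ=2: eigenvector (1, -3).
μ=1: eigenvector (1, -2).
P = [[1, 1], [-3, -2]], D = diag(2, 1), P⁻¹ = [[-2, -1], [3, 1]].
L⁶ = P·diag(64, 1)·P⁻¹ = [[-125, -63], [378, 190]].
The requested entry is -63.

-63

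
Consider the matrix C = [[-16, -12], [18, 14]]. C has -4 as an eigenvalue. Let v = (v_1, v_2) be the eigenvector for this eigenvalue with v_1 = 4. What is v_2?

C + 4I = [[-12, -12], [18, 18]].
Solving (C + 4I)v = 0 gives the eigenspace spanned by (4, -4).
With v_1 = 4, v = (4, -4), so v_2 = -4.

-4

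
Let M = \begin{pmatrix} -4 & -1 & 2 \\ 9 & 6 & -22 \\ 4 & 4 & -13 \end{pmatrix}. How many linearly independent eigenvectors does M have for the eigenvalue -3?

1

M + 3I = [[-1, -1, 2], [9, 9, -22], [4, 4, -10]].
This matrix has rank 2, so its null space has dimension 3 − 2 = 1.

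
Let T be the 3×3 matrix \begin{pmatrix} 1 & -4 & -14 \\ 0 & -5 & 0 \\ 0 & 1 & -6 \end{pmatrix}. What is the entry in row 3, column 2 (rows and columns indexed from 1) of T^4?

-671

Characteristic polynomial: s^3 + 10s^2 + 19s - 30 = (s - 1)(s + 5)(s + 6), so the eigenvalues are -6, -5, 1.
s=1: eigenvector (1, 0, 0).
s=-5: eigenvector (3, 1, 1).
s=-6: eigenvector (2, 0, 1).
P = [[1, 3, 2], [0, 1, 0], [0, 1, 1]], D = diag(1, -5, -6), P⁻¹ = [[1, -1, -2], [0, 1, 0], [0, -1, 1]].
T⁴ = P·diag(1, 625, 1296)·P⁻¹ = [[1, -718, 2590], [0, 625, 0], [0, -671, 1296]].
The requested entry is -671.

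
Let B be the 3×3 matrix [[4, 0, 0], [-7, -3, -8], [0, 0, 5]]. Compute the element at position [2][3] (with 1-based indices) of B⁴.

Characteristic polynomial: r^3 - 6r^2 - 7r + 60 = (r - 5)(r - 4)(r + 3), so the eigenvalues are -3, 4, 5.
r=4: eigenvector (1, -1, 0).
r=-3: eigenvector (0, 1, 0).
r=5: eigenvector (0, -1, 1).
P = [[1, 0, 0], [-1, 1, -1], [0, 0, 1]], D = diag(4, -3, 5), P⁻¹ = [[1, 0, 0], [1, 1, 1], [0, 0, 1]].
B⁴ = P·diag(256, 81, 625)·P⁻¹ = [[256, 0, 0], [-175, 81, -544], [0, 0, 625]].
The requested entry is -544.

-544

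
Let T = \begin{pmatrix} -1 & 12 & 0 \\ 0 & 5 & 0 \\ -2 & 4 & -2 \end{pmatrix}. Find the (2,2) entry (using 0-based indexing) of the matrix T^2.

4

Characteristic polynomial: r^3 - 2r^2 - 13r - 10 = (r - 5)(r + 1)(r + 2), so the eigenvalues are -2, -1, 5.
r=-2: eigenvector (0, 0, 1).
r=5: eigenvector (2, 1, 0).
r=-1: eigenvector (1, 0, -2).
P = [[0, 2, 1], [0, 1, 0], [1, 0, -2]], D = diag(-2, 5, -1), P⁻¹ = [[2, -4, 1], [0, 1, 0], [1, -2, 0]].
T² = P·diag(4, 25, 1)·P⁻¹ = [[1, 48, 0], [0, 25, 0], [6, -12, 4]].
The requested entry is 4.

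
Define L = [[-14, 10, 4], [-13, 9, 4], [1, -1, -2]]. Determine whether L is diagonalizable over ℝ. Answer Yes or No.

Characteristic polynomial: p(λ) = λ^3 + 7λ^2 + 14λ + 8 = (λ + 1)(λ + 2)(λ + 4).
All 3 eigenvalues are distinct, so L is diagonalizable.

Yes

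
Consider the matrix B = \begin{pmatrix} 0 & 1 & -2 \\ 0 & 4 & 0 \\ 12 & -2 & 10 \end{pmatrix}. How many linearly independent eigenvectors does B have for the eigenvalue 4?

1

B − 4I = [[-4, 1, -2], [0, 0, 0], [12, -2, 6]].
This matrix has rank 2, so its null space has dimension 3 − 2 = 1.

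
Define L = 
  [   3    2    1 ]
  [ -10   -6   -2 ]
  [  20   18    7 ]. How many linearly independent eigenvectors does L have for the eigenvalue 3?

1

L − 3I = [[0, 2, 1], [-10, -9, -2], [20, 18, 4]].
This matrix has rank 2, so its null space has dimension 3 − 2 = 1.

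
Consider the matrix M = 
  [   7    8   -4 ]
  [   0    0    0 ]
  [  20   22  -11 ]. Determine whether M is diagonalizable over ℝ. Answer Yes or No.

Characteristic polynomial: p(s) = s^3 + 4s^2 + 3s = s(s + 1)(s + 3).
All 3 eigenvalues are distinct, so M is diagonalizable.

Yes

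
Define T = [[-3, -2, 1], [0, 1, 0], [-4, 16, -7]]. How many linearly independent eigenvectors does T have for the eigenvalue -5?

1

T + 5I = [[2, -2, 1], [0, 6, 0], [-4, 16, -2]].
This matrix has rank 2, so its null space has dimension 3 − 2 = 1.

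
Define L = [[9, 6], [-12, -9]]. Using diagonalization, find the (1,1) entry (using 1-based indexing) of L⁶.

729

Characteristic polynomial: r^2 - 9 = (r - 3)(r + 3), so the eigenvalues are -3, 3.
r=-3: eigenvector (-1, 2).
r=3: eigenvector (1, -1).
P = [[-1, 1], [2, -1]], D = diag(-3, 3), P⁻¹ = [[1, 1], [2, 1]].
L⁶ = P·diag(729, 729)·P⁻¹ = [[729, 0], [0, 729]].
The requested entry is 729.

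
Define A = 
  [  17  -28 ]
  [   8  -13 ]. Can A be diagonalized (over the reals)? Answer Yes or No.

Characteristic polynomial: p(t) = t^2 - 4t + 3 = (t - 3)(t - 1).
All 2 eigenvalues are distinct, so A is diagonalizable.

Yes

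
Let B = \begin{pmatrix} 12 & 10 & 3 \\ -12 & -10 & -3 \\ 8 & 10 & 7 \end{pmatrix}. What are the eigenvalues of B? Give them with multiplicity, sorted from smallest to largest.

Characteristic polynomial: p(t) = t^3 - 9t^2 + 20t = t(t - 5)(t - 4).
Roots (with multiplicity): 0, 4, 5.

0, 4, 5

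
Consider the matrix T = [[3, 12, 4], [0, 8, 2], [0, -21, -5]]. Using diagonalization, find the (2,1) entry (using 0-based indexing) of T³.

-147

Characteristic polynomial: μ^3 - 6μ^2 + 11μ - 6 = (μ - 3)(μ - 2)(μ - 1), so the eigenvalues are 1, 2, 3.
μ=3: eigenvector (1, 0, 0).
μ=2: eigenvector (0, 1, -3).
μ=1: eigenvector (-2, -2, 7).
P = [[1, 0, -2], [0, 1, -2], [0, -3, 7]], D = diag(3, 2, 1), P⁻¹ = [[1, 6, 2], [0, 7, 2], [0, 3, 1]].
T³ = P·diag(27, 8, 1)·P⁻¹ = [[27, 156, 52], [0, 50, 14], [0, -147, -41]].
The requested entry is -147.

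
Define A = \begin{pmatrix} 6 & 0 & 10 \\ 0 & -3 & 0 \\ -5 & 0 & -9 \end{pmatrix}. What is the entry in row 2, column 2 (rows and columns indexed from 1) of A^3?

Characteristic polynomial: r^3 + 6r^2 + 5r - 12 = (r - 1)(r + 3)(r + 4), so the eigenvalues are -4, -3, 1.
r=1: eigenvector (2, 0, -1).
r=-3: eigenvector (0, 1, 0).
r=-4: eigenvector (-1, 0, 1).
P = [[2, 0, -1], [0, 1, 0], [-1, 0, 1]], D = diag(1, -3, -4), P⁻¹ = [[1, 0, 1], [0, 1, 0], [1, 0, 2]].
A³ = P·diag(1, -27, -64)·P⁻¹ = [[66, 0, 130], [0, -27, 0], [-65, 0, -129]].
The requested entry is -27.

-27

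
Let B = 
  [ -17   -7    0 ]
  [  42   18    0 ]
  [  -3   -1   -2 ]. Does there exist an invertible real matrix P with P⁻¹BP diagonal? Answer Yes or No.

Yes

Characteristic polynomial: p(s) = s^3 + s^2 - 14s - 24 = (s - 4)(s + 2)(s + 3).
All 3 eigenvalues are distinct, so B is diagonalizable.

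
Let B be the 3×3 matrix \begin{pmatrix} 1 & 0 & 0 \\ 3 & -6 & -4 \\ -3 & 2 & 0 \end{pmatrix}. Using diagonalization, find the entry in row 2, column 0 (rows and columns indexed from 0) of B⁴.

15

Characteristic polynomial: λ^3 + 5λ^2 + 2λ - 8 = (λ - 1)(λ + 2)(λ + 4), so the eigenvalues are -4, -2, 1.
λ=-4: eigenvector (0, 2, -1).
λ=-2: eigenvector (0, 1, -1).
λ=1: eigenvector (1, 1, -1).
P = [[0, 0, 1], [2, 1, 1], [-1, -1, -1]], D = diag(-4, -2, 1), P⁻¹ = [[0, 1, 1], [-1, -1, -2], [1, 0, 0]].
B⁴ = P·diag(256, 16, 1)·P⁻¹ = [[1, 0, 0], [-15, 496, 480], [15, -240, -224]].
The requested entry is 15.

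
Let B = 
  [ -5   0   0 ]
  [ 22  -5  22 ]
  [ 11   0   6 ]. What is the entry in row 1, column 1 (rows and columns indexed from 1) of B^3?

-125

Characteristic polynomial: t^3 + 4t^2 - 35t - 150 = (t - 6)(t + 5)^2, so the eigenvalues are -5, -5, 6.
t=-5: eigenvector (1, 2, -1).
t=-5: eigenvector (0, 1, 0).
t=6: eigenvector (0, 2, 1).
P = [[1, 0, 0], [2, 1, 2], [-1, 0, 1]], D = diag(-5, -5, 6), P⁻¹ = [[1, 0, 0], [-4, 1, -2], [1, 0, 1]].
B³ = P·diag(-125, -125, 216)·P⁻¹ = [[-125, 0, 0], [682, -125, 682], [341, 0, 216]].
The requested entry is -125.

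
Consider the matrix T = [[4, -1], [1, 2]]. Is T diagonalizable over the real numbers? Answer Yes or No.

No

Characteristic polynomial: p(λ) = λ^2 - 6λ + 9 = (λ - 3)^2.
λ = 3 has algebraic multiplicity 2; rank(T − 3I) = 1, so geometric multiplicity = 1.
Geometric multiplicity < algebraic multiplicity, so T is not diagonalizable.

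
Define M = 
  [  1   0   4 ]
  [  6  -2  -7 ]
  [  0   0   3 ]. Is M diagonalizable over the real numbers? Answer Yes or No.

Yes

Characteristic polynomial: p(t) = t^3 - 2t^2 - 5t + 6 = (t - 3)(t - 1)(t + 2).
All 3 eigenvalues are distinct, so M is diagonalizable.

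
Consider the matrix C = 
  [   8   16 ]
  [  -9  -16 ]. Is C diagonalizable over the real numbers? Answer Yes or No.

Characteristic polynomial: p(λ) = λ^2 + 8λ + 16 = (λ + 4)^2.
λ = -4 has algebraic multiplicity 2; rank(C + 4I) = 1, so geometric multiplicity = 1.
Geometric multiplicity < algebraic multiplicity, so C is not diagonalizable.

No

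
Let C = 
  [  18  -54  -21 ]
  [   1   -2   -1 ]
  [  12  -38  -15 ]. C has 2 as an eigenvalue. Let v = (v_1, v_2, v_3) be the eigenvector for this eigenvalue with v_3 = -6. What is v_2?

C − 2I = [[16, -54, -21], [1, -4, -1], [12, -38, -17]].
Solving (C − 2I)v = 0 gives the eigenspace spanned by (-18, -3, -6).
With v_3 = -6, v = (-18, -3, -6), so v_2 = -3.

-3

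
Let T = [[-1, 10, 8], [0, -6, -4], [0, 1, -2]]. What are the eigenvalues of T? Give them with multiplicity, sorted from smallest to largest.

-4, -4, -1

Characteristic polynomial: p(μ) = μ^3 + 9μ^2 + 24μ + 16 = (μ + 1)(μ + 4)^2.
Roots (with multiplicity): -4, -4, -1.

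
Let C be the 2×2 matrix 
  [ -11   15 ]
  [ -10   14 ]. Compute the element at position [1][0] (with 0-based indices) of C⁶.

Characteristic polynomial: μ^2 - 3μ - 4 = (μ - 4)(μ + 1), so the eigenvalues are -1, 4.
μ=4: eigenvector (1, 1).
μ=-1: eigenvector (-3, -2).
P = [[1, -3], [1, -2]], D = diag(4, -1), P⁻¹ = [[-2, 3], [-1, 1]].
C⁶ = P·diag(4096, 1)·P⁻¹ = [[-8189, 12285], [-8190, 12286]].
The requested entry is -8190.

-8190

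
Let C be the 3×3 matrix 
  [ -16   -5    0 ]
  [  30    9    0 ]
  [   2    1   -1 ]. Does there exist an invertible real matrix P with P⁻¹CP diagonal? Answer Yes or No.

No

Characteristic polynomial: p(s) = s^3 + 8s^2 + 13s + 6 = (s + 1)^2(s + 6).
s = -1 has algebraic multiplicity 2; rank(C + 1I) = 2, so geometric multiplicity = 1.
Geometric multiplicity < algebraic multiplicity, so C is not diagonalizable.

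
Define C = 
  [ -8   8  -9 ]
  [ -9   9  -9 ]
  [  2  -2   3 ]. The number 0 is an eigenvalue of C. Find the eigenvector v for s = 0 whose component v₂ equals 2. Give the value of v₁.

C = [[-8, 8, -9], [-9, 9, -9], [2, -2, 3]].
Solving (C)v = 0 gives the eigenspace spanned by (2, 2, 0).
With v₂ = 2, v = (2, 2, 0), so v₁ = 2.

2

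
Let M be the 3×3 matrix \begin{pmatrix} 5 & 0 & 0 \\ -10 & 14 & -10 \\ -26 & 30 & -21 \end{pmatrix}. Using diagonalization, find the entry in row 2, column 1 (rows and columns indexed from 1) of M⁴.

Characteristic polynomial: μ^3 + 2μ^2 - 29μ - 30 = (μ - 5)(μ + 1)(μ + 6), so the eigenvalues are -6, -1, 5.
μ=5: eigenvector (1, 0, -1).
μ=-6: eigenvector (0, 1, 2).
μ=-1: eigenvector (0, -2, -3).
P = [[1, 0, 0], [0, 1, -2], [-1, 2, -3]], D = diag(5, -6, -1), P⁻¹ = [[1, 0, 0], [2, -3, 2], [1, -2, 1]].
M⁴ = P·diag(625, 1296, 1)·P⁻¹ = [[625, 0, 0], [2590, -3884, 2590], [4556, -7770, 5181]].
The requested entry is 2590.

2590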